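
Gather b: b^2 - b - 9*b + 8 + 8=b^2 - 10*b + 16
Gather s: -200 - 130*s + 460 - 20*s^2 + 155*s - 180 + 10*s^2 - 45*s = -10*s^2 - 20*s + 80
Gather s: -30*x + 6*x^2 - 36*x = 6*x^2 - 66*x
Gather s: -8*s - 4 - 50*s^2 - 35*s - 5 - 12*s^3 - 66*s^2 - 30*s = -12*s^3 - 116*s^2 - 73*s - 9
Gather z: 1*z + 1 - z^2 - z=1 - z^2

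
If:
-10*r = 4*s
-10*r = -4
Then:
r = 2/5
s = -1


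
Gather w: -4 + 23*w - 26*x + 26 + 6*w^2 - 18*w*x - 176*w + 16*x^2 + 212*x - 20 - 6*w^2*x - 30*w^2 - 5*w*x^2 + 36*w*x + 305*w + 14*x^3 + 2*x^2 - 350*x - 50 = w^2*(-6*x - 24) + w*(-5*x^2 + 18*x + 152) + 14*x^3 + 18*x^2 - 164*x - 48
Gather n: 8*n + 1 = 8*n + 1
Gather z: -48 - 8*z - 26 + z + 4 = -7*z - 70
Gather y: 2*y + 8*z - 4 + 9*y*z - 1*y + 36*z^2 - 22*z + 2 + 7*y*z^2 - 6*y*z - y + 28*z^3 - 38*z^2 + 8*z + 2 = y*(7*z^2 + 3*z) + 28*z^3 - 2*z^2 - 6*z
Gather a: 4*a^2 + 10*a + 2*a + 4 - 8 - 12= 4*a^2 + 12*a - 16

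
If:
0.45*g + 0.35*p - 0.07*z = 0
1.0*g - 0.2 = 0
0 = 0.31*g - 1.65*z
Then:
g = 0.20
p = -0.25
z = 0.04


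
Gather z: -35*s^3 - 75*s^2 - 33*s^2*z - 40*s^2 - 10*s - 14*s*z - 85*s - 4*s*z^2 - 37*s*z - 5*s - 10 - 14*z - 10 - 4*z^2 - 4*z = -35*s^3 - 115*s^2 - 100*s + z^2*(-4*s - 4) + z*(-33*s^2 - 51*s - 18) - 20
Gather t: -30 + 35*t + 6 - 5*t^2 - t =-5*t^2 + 34*t - 24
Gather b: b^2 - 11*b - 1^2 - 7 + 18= b^2 - 11*b + 10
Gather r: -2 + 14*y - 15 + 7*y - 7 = 21*y - 24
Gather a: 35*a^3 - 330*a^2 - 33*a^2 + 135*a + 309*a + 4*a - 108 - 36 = 35*a^3 - 363*a^2 + 448*a - 144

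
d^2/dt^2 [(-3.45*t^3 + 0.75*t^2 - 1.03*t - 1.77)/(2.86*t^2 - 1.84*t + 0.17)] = (-2.8421709430404e-14*t^5 + 2.8421709430404e-14*t^4 - 28.962236*t^3 - 82.580292*t^2 + 58.293174*t - 10.864894)/(23.393656*t^6 - 45.151392*t^5 + 33.220044*t^4 - 11.597152*t^3 + 1.974618*t^2 - 0.159528*t + 0.004913)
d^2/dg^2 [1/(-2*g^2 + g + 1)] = 2*(-4*g^2 + 2*g + (4*g - 1)^2 + 2)/(-2*g^2 + g + 1)^3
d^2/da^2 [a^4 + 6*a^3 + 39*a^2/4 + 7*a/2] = 12*a^2 + 36*a + 39/2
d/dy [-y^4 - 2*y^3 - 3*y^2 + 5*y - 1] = -4*y^3 - 6*y^2 - 6*y + 5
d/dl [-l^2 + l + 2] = 1 - 2*l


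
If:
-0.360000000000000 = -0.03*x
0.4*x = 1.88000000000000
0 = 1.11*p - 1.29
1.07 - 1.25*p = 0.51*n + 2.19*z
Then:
No Solution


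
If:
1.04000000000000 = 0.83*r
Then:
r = 1.25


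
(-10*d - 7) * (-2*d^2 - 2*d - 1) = 20*d^3 + 34*d^2 + 24*d + 7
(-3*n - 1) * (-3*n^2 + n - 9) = 9*n^3 + 26*n + 9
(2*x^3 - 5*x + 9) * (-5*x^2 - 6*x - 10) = -10*x^5 - 12*x^4 + 5*x^3 - 15*x^2 - 4*x - 90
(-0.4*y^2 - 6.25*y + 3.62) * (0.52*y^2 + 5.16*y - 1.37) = -0.208*y^4 - 5.314*y^3 - 29.8196*y^2 + 27.2417*y - 4.9594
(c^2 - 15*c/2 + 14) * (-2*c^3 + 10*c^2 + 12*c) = -2*c^5 + 25*c^4 - 91*c^3 + 50*c^2 + 168*c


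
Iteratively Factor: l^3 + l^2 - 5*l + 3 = (l + 3)*(l^2 - 2*l + 1) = (l - 1)*(l + 3)*(l - 1)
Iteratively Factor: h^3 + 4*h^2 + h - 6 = (h - 1)*(h^2 + 5*h + 6) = (h - 1)*(h + 3)*(h + 2)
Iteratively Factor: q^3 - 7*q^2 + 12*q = (q)*(q^2 - 7*q + 12) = q*(q - 3)*(q - 4)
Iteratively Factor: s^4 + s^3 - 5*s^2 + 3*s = (s - 1)*(s^3 + 2*s^2 - 3*s) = (s - 1)*(s + 3)*(s^2 - s) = (s - 1)^2*(s + 3)*(s)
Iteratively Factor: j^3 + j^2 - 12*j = (j - 3)*(j^2 + 4*j) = (j - 3)*(j + 4)*(j)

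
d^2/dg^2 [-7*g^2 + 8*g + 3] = -14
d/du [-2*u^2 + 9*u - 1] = 9 - 4*u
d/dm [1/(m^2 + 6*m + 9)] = 2*(-m - 3)/(m^2 + 6*m + 9)^2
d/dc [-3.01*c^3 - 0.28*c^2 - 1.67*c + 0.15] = -9.03*c^2 - 0.56*c - 1.67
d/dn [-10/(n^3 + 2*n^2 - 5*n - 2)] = 10*(3*n^2 + 4*n - 5)/(n^3 + 2*n^2 - 5*n - 2)^2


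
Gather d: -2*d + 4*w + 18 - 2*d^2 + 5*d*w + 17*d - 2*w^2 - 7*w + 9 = -2*d^2 + d*(5*w + 15) - 2*w^2 - 3*w + 27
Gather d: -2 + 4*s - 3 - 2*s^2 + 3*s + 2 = -2*s^2 + 7*s - 3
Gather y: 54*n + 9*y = 54*n + 9*y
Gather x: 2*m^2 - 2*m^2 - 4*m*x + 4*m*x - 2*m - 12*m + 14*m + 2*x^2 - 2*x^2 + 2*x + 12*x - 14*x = 0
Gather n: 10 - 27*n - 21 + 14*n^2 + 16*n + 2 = 14*n^2 - 11*n - 9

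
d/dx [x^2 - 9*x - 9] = 2*x - 9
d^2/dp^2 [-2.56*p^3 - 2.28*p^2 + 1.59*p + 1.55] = -15.36*p - 4.56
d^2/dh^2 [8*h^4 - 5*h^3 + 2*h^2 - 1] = 96*h^2 - 30*h + 4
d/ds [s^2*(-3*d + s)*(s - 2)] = s*(-9*d*s + 12*d + 4*s^2 - 6*s)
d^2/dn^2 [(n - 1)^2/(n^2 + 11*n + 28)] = 2*(-13*n^3 - 81*n^2 + 201*n + 1493)/(n^6 + 33*n^5 + 447*n^4 + 3179*n^3 + 12516*n^2 + 25872*n + 21952)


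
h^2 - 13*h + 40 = (h - 8)*(h - 5)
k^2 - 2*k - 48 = (k - 8)*(k + 6)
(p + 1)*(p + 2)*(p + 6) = p^3 + 9*p^2 + 20*p + 12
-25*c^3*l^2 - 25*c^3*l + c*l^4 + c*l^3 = l*(-5*c + l)*(5*c + l)*(c*l + c)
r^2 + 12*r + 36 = (r + 6)^2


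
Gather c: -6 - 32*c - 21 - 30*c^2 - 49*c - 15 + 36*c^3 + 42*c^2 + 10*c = 36*c^3 + 12*c^2 - 71*c - 42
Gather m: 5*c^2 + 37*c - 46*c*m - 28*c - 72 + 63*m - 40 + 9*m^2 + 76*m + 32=5*c^2 + 9*c + 9*m^2 + m*(139 - 46*c) - 80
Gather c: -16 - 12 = -28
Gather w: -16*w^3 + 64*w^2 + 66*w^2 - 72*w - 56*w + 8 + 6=-16*w^3 + 130*w^2 - 128*w + 14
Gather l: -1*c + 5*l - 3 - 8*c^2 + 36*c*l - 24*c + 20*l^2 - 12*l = -8*c^2 - 25*c + 20*l^2 + l*(36*c - 7) - 3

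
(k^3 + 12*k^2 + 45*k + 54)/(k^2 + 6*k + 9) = k + 6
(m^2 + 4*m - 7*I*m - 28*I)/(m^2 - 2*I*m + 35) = (m + 4)/(m + 5*I)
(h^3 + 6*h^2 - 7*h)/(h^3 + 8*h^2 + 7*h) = (h - 1)/(h + 1)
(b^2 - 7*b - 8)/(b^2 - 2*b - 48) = (b + 1)/(b + 6)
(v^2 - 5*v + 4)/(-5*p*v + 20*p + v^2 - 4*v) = (1 - v)/(5*p - v)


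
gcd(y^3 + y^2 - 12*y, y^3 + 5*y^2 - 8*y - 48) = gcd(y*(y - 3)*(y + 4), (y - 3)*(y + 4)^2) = y^2 + y - 12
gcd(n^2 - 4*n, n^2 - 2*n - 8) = n - 4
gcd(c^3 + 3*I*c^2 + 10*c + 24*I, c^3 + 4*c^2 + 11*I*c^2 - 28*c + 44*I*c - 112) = c + 4*I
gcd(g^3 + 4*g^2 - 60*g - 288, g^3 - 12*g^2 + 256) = g - 8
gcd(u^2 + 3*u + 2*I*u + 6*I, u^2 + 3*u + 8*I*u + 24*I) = u + 3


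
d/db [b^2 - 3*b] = 2*b - 3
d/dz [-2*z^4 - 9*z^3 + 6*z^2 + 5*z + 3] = -8*z^3 - 27*z^2 + 12*z + 5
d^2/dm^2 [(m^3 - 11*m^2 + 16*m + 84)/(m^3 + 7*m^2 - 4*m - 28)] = 12*(-3*m^3 + 28*m^2 + 14*m + 154)/(m^6 + 15*m^5 + 33*m^4 - 295*m^3 - 462*m^2 + 2940*m - 2744)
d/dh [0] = 0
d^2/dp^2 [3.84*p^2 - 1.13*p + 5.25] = 7.68000000000000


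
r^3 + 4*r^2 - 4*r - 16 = (r - 2)*(r + 2)*(r + 4)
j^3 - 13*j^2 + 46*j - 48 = (j - 8)*(j - 3)*(j - 2)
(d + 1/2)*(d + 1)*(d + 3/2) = d^3 + 3*d^2 + 11*d/4 + 3/4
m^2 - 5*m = m*(m - 5)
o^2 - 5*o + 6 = (o - 3)*(o - 2)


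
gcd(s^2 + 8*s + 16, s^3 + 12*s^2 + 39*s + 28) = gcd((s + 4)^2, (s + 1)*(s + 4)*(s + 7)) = s + 4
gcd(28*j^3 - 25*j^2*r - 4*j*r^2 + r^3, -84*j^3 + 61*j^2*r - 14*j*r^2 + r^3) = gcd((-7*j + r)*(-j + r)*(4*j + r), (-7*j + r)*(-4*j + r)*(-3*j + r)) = -7*j + r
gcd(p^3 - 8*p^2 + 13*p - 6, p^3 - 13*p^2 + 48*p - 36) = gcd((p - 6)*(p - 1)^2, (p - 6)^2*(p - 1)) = p^2 - 7*p + 6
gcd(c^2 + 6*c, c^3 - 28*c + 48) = c + 6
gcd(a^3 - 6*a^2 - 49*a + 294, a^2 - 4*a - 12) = a - 6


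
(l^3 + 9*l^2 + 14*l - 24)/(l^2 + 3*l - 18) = (l^2 + 3*l - 4)/(l - 3)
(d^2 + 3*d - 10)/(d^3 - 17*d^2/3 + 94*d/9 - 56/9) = 9*(d + 5)/(9*d^2 - 33*d + 28)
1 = 1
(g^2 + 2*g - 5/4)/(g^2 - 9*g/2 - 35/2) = (g - 1/2)/(g - 7)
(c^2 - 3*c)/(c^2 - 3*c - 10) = c*(3 - c)/(-c^2 + 3*c + 10)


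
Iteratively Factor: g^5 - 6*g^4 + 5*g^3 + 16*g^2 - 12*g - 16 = (g - 4)*(g^4 - 2*g^3 - 3*g^2 + 4*g + 4) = (g - 4)*(g - 2)*(g^3 - 3*g - 2) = (g - 4)*(g - 2)*(g + 1)*(g^2 - g - 2) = (g - 4)*(g - 2)^2*(g + 1)*(g + 1)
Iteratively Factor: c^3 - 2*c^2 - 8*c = (c - 4)*(c^2 + 2*c) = c*(c - 4)*(c + 2)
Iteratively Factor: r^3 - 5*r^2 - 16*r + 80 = (r + 4)*(r^2 - 9*r + 20) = (r - 5)*(r + 4)*(r - 4)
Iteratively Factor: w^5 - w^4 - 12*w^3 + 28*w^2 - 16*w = (w - 1)*(w^4 - 12*w^2 + 16*w) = (w - 2)*(w - 1)*(w^3 + 2*w^2 - 8*w) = (w - 2)^2*(w - 1)*(w^2 + 4*w) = (w - 2)^2*(w - 1)*(w + 4)*(w)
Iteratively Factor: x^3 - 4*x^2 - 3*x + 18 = (x - 3)*(x^2 - x - 6) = (x - 3)^2*(x + 2)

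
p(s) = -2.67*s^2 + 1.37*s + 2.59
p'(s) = 1.37 - 5.34*s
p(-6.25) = -110.27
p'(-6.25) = 34.74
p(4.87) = -54.06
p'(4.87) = -24.64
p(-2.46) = -16.94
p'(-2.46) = 14.51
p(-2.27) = -14.28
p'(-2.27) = 13.49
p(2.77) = -14.10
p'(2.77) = -13.42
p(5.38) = -67.32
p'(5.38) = -27.36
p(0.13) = 2.72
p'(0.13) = 0.68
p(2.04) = -5.73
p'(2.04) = -9.52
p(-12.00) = -398.33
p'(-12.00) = 65.45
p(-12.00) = -398.33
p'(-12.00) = 65.45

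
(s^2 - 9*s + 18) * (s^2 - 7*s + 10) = s^4 - 16*s^3 + 91*s^2 - 216*s + 180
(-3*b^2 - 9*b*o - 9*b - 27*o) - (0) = -3*b^2 - 9*b*o - 9*b - 27*o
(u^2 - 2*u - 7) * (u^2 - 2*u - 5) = u^4 - 4*u^3 - 8*u^2 + 24*u + 35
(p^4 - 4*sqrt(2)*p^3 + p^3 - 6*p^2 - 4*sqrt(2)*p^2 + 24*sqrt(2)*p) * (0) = 0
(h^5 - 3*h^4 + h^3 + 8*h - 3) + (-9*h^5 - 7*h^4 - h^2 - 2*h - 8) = -8*h^5 - 10*h^4 + h^3 - h^2 + 6*h - 11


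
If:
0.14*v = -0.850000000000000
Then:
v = -6.07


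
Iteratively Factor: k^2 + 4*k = (k)*(k + 4)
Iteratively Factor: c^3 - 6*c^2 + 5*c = (c)*(c^2 - 6*c + 5) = c*(c - 5)*(c - 1)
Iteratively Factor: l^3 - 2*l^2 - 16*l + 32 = (l + 4)*(l^2 - 6*l + 8) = (l - 2)*(l + 4)*(l - 4)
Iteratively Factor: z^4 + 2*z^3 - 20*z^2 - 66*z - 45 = (z + 3)*(z^3 - z^2 - 17*z - 15) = (z + 3)^2*(z^2 - 4*z - 5) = (z - 5)*(z + 3)^2*(z + 1)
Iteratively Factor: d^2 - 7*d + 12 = (d - 3)*(d - 4)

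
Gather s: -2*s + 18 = 18 - 2*s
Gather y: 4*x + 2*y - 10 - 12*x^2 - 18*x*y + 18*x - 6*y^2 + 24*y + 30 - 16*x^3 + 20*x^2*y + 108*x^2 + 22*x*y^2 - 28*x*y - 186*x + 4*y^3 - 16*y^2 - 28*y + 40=-16*x^3 + 96*x^2 - 164*x + 4*y^3 + y^2*(22*x - 22) + y*(20*x^2 - 46*x - 2) + 60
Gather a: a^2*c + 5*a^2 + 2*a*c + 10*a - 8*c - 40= a^2*(c + 5) + a*(2*c + 10) - 8*c - 40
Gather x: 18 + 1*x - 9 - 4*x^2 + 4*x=-4*x^2 + 5*x + 9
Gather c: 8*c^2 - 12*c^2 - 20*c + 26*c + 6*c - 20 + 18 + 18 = -4*c^2 + 12*c + 16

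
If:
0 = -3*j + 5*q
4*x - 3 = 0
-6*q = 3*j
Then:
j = 0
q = 0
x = 3/4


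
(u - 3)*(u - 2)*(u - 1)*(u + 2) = u^4 - 4*u^3 - u^2 + 16*u - 12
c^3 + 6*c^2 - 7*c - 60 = (c - 3)*(c + 4)*(c + 5)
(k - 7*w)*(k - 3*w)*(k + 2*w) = k^3 - 8*k^2*w + k*w^2 + 42*w^3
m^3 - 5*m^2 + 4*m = m*(m - 4)*(m - 1)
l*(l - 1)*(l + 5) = l^3 + 4*l^2 - 5*l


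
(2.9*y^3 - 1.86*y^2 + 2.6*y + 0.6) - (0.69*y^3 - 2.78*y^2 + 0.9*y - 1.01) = 2.21*y^3 + 0.92*y^2 + 1.7*y + 1.61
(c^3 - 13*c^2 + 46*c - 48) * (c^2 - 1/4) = c^5 - 13*c^4 + 183*c^3/4 - 179*c^2/4 - 23*c/2 + 12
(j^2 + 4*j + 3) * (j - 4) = j^3 - 13*j - 12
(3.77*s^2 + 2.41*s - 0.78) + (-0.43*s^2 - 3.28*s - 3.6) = 3.34*s^2 - 0.87*s - 4.38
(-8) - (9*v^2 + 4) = -9*v^2 - 12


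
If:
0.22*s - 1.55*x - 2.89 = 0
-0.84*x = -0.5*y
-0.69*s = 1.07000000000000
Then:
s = -1.55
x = -2.08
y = -3.50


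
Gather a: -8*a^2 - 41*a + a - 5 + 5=-8*a^2 - 40*a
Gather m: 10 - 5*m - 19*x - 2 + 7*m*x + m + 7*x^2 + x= m*(7*x - 4) + 7*x^2 - 18*x + 8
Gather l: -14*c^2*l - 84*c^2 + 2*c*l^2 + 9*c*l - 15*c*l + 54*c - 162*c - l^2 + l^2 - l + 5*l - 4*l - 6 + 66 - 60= -84*c^2 + 2*c*l^2 - 108*c + l*(-14*c^2 - 6*c)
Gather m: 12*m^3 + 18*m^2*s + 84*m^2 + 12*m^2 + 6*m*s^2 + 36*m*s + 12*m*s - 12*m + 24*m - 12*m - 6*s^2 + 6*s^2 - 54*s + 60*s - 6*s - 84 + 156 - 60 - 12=12*m^3 + m^2*(18*s + 96) + m*(6*s^2 + 48*s)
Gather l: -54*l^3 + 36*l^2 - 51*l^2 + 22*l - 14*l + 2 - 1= -54*l^3 - 15*l^2 + 8*l + 1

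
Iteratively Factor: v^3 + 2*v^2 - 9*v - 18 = (v + 3)*(v^2 - v - 6) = (v - 3)*(v + 3)*(v + 2)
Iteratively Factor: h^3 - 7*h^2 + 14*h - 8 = (h - 1)*(h^2 - 6*h + 8) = (h - 4)*(h - 1)*(h - 2)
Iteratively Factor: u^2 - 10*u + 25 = (u - 5)*(u - 5)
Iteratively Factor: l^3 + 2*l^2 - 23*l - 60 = (l + 3)*(l^2 - l - 20) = (l - 5)*(l + 3)*(l + 4)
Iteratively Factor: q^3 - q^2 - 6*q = (q + 2)*(q^2 - 3*q) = (q - 3)*(q + 2)*(q)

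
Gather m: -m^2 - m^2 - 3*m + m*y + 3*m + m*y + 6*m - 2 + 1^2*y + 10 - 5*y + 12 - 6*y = -2*m^2 + m*(2*y + 6) - 10*y + 20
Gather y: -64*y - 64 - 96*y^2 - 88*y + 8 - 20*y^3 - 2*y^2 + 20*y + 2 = -20*y^3 - 98*y^2 - 132*y - 54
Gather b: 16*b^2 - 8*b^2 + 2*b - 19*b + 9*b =8*b^2 - 8*b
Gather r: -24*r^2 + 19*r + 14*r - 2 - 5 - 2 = -24*r^2 + 33*r - 9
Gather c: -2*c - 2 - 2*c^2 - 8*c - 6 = -2*c^2 - 10*c - 8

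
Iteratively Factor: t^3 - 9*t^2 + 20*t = (t - 4)*(t^2 - 5*t) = (t - 5)*(t - 4)*(t)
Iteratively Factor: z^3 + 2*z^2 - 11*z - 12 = (z + 1)*(z^2 + z - 12) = (z - 3)*(z + 1)*(z + 4)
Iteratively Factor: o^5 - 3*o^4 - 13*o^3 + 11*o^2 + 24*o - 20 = (o + 2)*(o^4 - 5*o^3 - 3*o^2 + 17*o - 10) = (o - 1)*(o + 2)*(o^3 - 4*o^2 - 7*o + 10) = (o - 5)*(o - 1)*(o + 2)*(o^2 + o - 2) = (o - 5)*(o - 1)^2*(o + 2)*(o + 2)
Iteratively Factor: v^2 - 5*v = (v)*(v - 5)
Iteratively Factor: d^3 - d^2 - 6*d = (d)*(d^2 - d - 6) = d*(d + 2)*(d - 3)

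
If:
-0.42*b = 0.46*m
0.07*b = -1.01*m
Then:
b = 0.00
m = 0.00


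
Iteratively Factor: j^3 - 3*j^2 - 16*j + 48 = (j + 4)*(j^2 - 7*j + 12) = (j - 4)*(j + 4)*(j - 3)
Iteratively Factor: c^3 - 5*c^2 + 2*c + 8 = (c + 1)*(c^2 - 6*c + 8) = (c - 4)*(c + 1)*(c - 2)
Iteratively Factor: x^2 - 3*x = (x - 3)*(x)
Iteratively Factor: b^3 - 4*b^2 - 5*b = (b - 5)*(b^2 + b) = (b - 5)*(b + 1)*(b)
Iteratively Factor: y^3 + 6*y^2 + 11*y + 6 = (y + 2)*(y^2 + 4*y + 3) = (y + 2)*(y + 3)*(y + 1)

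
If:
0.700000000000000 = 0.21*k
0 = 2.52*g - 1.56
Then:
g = 0.62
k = 3.33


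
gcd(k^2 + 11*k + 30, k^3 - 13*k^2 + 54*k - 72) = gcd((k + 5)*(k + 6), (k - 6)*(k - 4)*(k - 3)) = 1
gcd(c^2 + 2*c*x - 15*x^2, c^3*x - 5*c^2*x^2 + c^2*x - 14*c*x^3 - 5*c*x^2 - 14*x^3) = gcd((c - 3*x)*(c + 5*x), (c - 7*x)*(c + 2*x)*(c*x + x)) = 1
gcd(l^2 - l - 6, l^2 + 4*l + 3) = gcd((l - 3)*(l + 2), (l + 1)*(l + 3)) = 1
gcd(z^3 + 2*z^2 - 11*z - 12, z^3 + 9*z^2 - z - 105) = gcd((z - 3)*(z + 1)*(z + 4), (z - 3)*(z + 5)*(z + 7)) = z - 3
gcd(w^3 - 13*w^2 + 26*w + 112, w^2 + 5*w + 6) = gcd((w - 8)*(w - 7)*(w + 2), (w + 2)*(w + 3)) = w + 2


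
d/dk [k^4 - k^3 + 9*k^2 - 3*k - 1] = 4*k^3 - 3*k^2 + 18*k - 3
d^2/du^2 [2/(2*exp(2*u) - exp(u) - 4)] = 2*((1 - 8*exp(u))*(-2*exp(2*u) + exp(u) + 4) - 2*(4*exp(u) - 1)^2*exp(u))*exp(u)/(-2*exp(2*u) + exp(u) + 4)^3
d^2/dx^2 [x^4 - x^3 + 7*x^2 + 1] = 12*x^2 - 6*x + 14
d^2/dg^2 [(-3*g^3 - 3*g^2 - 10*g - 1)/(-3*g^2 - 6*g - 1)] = 6*(45*g^3 + 18*g^2 - 9*g - 8)/(27*g^6 + 162*g^5 + 351*g^4 + 324*g^3 + 117*g^2 + 18*g + 1)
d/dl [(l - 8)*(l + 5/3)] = 2*l - 19/3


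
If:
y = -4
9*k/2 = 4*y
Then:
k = -32/9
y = -4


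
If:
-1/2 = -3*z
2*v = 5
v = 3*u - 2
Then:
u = 3/2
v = 5/2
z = 1/6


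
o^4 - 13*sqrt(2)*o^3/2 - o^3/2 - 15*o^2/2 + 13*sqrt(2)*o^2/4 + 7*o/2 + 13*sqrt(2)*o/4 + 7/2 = (o - 1)*(o + 1/2)*(o - 7*sqrt(2))*(o + sqrt(2)/2)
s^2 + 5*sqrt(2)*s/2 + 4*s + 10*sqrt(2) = (s + 4)*(s + 5*sqrt(2)/2)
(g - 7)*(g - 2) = g^2 - 9*g + 14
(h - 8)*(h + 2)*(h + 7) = h^3 + h^2 - 58*h - 112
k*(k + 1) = k^2 + k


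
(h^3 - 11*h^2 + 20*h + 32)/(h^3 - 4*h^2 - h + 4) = (h - 8)/(h - 1)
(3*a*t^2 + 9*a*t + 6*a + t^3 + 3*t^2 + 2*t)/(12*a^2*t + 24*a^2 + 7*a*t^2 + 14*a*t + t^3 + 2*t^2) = (t + 1)/(4*a + t)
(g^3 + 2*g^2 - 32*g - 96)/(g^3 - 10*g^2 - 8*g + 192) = (g + 4)/(g - 8)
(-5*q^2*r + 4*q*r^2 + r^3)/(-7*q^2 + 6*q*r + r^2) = r*(5*q + r)/(7*q + r)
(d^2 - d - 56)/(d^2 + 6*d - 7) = (d - 8)/(d - 1)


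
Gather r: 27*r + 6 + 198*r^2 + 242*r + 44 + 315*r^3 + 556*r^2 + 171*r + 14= 315*r^3 + 754*r^2 + 440*r + 64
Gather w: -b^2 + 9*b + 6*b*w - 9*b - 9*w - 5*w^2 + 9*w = -b^2 + 6*b*w - 5*w^2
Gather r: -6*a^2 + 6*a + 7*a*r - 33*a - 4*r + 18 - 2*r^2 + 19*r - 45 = -6*a^2 - 27*a - 2*r^2 + r*(7*a + 15) - 27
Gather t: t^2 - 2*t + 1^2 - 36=t^2 - 2*t - 35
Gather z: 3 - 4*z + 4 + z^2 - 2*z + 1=z^2 - 6*z + 8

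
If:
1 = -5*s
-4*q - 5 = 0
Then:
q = -5/4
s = -1/5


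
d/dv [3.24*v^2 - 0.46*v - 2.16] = 6.48*v - 0.46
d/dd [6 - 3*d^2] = -6*d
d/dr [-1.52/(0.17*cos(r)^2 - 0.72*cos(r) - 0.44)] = (1.0944 - 0.5168*cos(r))*sin(r)/(-0.17*cos(r)^2 + 0.72*cos(r) + 0.44)^2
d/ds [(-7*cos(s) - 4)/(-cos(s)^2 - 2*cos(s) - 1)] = (7*cos(s) + 1)*sin(s)/(cos(s) + 1)^3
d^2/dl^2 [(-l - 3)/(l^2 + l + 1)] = 2*(-(l + 3)*(2*l + 1)^2 + (3*l + 4)*(l^2 + l + 1))/(l^2 + l + 1)^3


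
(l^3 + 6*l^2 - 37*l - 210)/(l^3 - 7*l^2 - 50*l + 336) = (l + 5)/(l - 8)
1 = 1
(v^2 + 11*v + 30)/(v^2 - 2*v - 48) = (v + 5)/(v - 8)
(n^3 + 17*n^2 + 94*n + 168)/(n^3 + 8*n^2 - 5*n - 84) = (n + 6)/(n - 3)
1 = 1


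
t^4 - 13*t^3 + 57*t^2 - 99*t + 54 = (t - 6)*(t - 3)^2*(t - 1)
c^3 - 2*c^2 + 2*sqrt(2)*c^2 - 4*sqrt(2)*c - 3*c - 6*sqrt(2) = (c - 3)*(c + 1)*(c + 2*sqrt(2))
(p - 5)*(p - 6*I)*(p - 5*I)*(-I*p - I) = -I*p^4 - 11*p^3 + 4*I*p^3 + 44*p^2 + 35*I*p^2 + 55*p - 120*I*p - 150*I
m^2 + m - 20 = (m - 4)*(m + 5)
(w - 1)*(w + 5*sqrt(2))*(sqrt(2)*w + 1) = sqrt(2)*w^3 - sqrt(2)*w^2 + 11*w^2 - 11*w + 5*sqrt(2)*w - 5*sqrt(2)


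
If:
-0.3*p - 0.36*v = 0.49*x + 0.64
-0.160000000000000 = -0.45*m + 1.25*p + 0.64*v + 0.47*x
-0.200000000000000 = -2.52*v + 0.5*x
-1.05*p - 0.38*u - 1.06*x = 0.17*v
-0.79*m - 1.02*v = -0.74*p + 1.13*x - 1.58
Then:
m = 43.83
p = 21.72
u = -23.22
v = -2.46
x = -12.80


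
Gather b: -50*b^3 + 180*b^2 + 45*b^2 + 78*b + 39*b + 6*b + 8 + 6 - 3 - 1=-50*b^3 + 225*b^2 + 123*b + 10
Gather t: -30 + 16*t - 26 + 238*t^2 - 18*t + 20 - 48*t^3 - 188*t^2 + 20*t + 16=-48*t^3 + 50*t^2 + 18*t - 20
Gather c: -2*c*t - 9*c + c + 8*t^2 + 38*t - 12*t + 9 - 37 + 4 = c*(-2*t - 8) + 8*t^2 + 26*t - 24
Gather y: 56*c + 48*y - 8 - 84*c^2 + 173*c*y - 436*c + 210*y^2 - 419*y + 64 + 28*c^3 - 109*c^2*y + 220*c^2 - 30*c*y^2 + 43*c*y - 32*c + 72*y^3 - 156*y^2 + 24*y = 28*c^3 + 136*c^2 - 412*c + 72*y^3 + y^2*(54 - 30*c) + y*(-109*c^2 + 216*c - 347) + 56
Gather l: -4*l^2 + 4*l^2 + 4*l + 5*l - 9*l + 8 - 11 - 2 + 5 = 0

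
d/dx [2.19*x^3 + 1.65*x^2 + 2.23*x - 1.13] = 6.57*x^2 + 3.3*x + 2.23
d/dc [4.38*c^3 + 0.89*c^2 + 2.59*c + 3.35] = 13.14*c^2 + 1.78*c + 2.59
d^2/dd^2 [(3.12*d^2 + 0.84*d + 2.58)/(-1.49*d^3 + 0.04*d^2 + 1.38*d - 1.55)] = (-13.853424*d^6 - 11.189304*d^5 - 106.925976*d^4 + 100.226592*d^3 + 53.924328*d^2 + 34.584084*d - 28.731744)/(3.307949*d^9 - 0.266412*d^8 - 9.184062*d^7 + 10.816889*d^6 + 7.951764*d^5 - 19.343748*d^4 + 8.624463*d^3 + 8.56716*d^2 - 9.94635*d + 3.723875)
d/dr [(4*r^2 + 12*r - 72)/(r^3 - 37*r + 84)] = 4*(-r^2 - 12*r - 46)/(r^4 + 6*r^3 - 47*r^2 - 168*r + 784)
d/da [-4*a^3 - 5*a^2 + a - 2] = -12*a^2 - 10*a + 1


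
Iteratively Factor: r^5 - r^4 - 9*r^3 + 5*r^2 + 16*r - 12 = (r + 2)*(r^4 - 3*r^3 - 3*r^2 + 11*r - 6) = (r - 1)*(r + 2)*(r^3 - 2*r^2 - 5*r + 6) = (r - 1)^2*(r + 2)*(r^2 - r - 6) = (r - 3)*(r - 1)^2*(r + 2)*(r + 2)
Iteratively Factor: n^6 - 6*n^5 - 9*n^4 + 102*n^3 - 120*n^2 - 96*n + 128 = (n - 4)*(n^5 - 2*n^4 - 17*n^3 + 34*n^2 + 16*n - 32) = (n - 4)^2*(n^4 + 2*n^3 - 9*n^2 - 2*n + 8) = (n - 4)^2*(n + 4)*(n^3 - 2*n^2 - n + 2) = (n - 4)^2*(n - 1)*(n + 4)*(n^2 - n - 2) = (n - 4)^2*(n - 2)*(n - 1)*(n + 4)*(n + 1)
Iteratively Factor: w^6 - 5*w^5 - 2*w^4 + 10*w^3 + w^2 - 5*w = (w - 5)*(w^5 - 2*w^3 + w) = (w - 5)*(w - 1)*(w^4 + w^3 - w^2 - w) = (w - 5)*(w - 1)*(w + 1)*(w^3 - w) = w*(w - 5)*(w - 1)*(w + 1)*(w^2 - 1) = w*(w - 5)*(w - 1)*(w + 1)^2*(w - 1)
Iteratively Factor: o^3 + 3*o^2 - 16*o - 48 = (o - 4)*(o^2 + 7*o + 12) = (o - 4)*(o + 4)*(o + 3)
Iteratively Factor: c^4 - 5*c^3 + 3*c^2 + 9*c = (c - 3)*(c^3 - 2*c^2 - 3*c) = (c - 3)^2*(c^2 + c) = c*(c - 3)^2*(c + 1)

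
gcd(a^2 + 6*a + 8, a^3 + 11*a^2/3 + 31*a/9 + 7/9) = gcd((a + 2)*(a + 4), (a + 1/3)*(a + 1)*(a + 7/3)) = 1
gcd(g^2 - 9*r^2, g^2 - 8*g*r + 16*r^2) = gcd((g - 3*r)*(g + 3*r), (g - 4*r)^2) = 1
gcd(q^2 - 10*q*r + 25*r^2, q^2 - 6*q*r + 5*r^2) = q - 5*r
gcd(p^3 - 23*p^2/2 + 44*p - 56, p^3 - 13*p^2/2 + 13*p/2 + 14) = p^2 - 15*p/2 + 14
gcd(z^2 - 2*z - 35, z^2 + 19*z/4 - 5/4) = z + 5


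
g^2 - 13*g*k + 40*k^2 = (g - 8*k)*(g - 5*k)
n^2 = n^2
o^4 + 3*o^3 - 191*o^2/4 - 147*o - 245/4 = (o - 7)*(o + 1/2)*(o + 5/2)*(o + 7)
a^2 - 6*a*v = a*(a - 6*v)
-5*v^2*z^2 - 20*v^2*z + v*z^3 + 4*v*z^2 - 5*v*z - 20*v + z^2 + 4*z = (-5*v + z)*(z + 4)*(v*z + 1)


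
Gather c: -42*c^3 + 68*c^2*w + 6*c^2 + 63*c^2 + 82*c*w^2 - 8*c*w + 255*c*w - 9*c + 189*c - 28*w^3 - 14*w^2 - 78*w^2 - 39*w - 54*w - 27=-42*c^3 + c^2*(68*w + 69) + c*(82*w^2 + 247*w + 180) - 28*w^3 - 92*w^2 - 93*w - 27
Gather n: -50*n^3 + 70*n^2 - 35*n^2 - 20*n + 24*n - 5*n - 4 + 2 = -50*n^3 + 35*n^2 - n - 2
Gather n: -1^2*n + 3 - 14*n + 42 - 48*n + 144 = 189 - 63*n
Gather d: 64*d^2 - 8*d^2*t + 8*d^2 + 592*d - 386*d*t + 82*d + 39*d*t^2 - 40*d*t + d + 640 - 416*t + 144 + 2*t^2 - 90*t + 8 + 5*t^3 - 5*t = d^2*(72 - 8*t) + d*(39*t^2 - 426*t + 675) + 5*t^3 + 2*t^2 - 511*t + 792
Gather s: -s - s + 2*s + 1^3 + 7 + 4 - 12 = 0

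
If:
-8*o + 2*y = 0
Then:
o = y/4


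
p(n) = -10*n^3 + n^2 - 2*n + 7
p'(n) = -30*n^2 + 2*n - 2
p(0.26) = 6.37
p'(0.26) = -3.51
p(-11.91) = 17066.78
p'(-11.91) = -4281.26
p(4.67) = -999.01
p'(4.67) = -646.93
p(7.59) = -4323.03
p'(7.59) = -1715.06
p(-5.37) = 1595.12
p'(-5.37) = -877.85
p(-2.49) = 172.56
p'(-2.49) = -192.98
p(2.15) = -92.06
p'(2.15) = -136.38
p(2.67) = -181.55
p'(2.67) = -210.53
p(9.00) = -7220.00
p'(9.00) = -2414.00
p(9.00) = -7220.00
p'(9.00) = -2414.00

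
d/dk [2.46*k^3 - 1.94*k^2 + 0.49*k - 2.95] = 7.38*k^2 - 3.88*k + 0.49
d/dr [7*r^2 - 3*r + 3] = 14*r - 3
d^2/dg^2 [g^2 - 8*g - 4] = 2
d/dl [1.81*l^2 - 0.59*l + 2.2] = 3.62*l - 0.59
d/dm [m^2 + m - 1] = 2*m + 1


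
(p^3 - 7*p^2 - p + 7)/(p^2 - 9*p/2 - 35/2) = 2*(p^2 - 1)/(2*p + 5)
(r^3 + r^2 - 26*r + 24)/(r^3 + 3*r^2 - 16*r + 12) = (r - 4)/(r - 2)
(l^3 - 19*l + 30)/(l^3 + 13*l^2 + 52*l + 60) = (l^2 - 5*l + 6)/(l^2 + 8*l + 12)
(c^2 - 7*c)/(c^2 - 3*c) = (c - 7)/(c - 3)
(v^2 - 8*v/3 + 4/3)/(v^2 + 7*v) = (3*v^2 - 8*v + 4)/(3*v*(v + 7))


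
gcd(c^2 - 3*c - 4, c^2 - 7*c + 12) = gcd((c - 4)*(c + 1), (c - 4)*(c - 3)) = c - 4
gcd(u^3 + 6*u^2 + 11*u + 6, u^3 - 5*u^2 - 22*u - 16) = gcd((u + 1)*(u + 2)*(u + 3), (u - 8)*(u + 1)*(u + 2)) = u^2 + 3*u + 2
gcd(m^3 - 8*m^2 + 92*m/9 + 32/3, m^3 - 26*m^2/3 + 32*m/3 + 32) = m - 6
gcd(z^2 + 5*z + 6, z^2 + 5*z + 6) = z^2 + 5*z + 6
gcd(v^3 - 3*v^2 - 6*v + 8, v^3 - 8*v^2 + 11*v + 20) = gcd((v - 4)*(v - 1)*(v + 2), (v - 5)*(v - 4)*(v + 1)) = v - 4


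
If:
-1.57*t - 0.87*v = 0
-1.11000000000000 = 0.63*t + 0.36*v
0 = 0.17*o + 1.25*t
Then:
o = -415.25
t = 56.47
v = -101.91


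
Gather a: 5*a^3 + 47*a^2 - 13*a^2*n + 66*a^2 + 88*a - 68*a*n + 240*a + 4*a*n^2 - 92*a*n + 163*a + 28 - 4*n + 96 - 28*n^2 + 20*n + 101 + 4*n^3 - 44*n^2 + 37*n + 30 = 5*a^3 + a^2*(113 - 13*n) + a*(4*n^2 - 160*n + 491) + 4*n^3 - 72*n^2 + 53*n + 255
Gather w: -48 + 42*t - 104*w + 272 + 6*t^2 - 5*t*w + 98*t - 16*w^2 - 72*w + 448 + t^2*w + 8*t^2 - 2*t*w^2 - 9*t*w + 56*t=14*t^2 + 196*t + w^2*(-2*t - 16) + w*(t^2 - 14*t - 176) + 672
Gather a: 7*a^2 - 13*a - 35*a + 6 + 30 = 7*a^2 - 48*a + 36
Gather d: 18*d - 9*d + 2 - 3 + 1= 9*d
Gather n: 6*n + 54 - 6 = 6*n + 48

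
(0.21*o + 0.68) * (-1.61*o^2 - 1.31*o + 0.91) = -0.3381*o^3 - 1.3699*o^2 - 0.6997*o + 0.6188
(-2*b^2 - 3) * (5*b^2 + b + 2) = -10*b^4 - 2*b^3 - 19*b^2 - 3*b - 6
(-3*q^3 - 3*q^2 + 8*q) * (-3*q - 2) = 9*q^4 + 15*q^3 - 18*q^2 - 16*q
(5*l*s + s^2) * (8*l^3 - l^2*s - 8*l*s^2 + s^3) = 40*l^4*s + 3*l^3*s^2 - 41*l^2*s^3 - 3*l*s^4 + s^5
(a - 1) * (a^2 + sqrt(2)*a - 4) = a^3 - a^2 + sqrt(2)*a^2 - 4*a - sqrt(2)*a + 4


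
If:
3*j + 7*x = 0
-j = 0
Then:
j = 0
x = 0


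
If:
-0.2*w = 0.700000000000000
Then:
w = -3.50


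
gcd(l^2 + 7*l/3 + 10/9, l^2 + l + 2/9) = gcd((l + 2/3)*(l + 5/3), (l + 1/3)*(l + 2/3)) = l + 2/3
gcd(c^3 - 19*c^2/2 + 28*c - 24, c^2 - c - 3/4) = c - 3/2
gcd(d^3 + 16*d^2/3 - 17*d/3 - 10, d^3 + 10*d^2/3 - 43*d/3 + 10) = d^2 + 13*d/3 - 10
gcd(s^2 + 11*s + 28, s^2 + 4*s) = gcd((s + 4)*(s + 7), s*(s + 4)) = s + 4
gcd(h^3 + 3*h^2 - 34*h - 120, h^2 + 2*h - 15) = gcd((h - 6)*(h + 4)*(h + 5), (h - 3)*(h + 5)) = h + 5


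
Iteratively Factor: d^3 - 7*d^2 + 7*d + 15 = (d - 3)*(d^2 - 4*d - 5) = (d - 5)*(d - 3)*(d + 1)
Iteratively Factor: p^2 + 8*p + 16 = (p + 4)*(p + 4)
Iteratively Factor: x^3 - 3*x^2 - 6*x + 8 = (x - 1)*(x^2 - 2*x - 8) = (x - 4)*(x - 1)*(x + 2)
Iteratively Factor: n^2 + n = (n)*(n + 1)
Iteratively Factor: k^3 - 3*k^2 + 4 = (k + 1)*(k^2 - 4*k + 4) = (k - 2)*(k + 1)*(k - 2)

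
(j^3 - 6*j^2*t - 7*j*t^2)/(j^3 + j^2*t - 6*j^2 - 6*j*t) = (j - 7*t)/(j - 6)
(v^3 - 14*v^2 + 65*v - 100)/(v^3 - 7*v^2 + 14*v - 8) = (v^2 - 10*v + 25)/(v^2 - 3*v + 2)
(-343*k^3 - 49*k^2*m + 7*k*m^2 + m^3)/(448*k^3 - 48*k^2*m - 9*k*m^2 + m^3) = (-49*k^2 + m^2)/(64*k^2 - 16*k*m + m^2)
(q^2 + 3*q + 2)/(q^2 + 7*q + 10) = (q + 1)/(q + 5)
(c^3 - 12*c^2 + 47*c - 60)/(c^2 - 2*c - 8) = (c^2 - 8*c + 15)/(c + 2)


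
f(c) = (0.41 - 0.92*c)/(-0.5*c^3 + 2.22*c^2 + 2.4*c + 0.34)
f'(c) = (0.41 - 0.92*c)*(1.5*c^2 - 4.44*c - 2.4)/(-0.5*c^3 + 2.22*c^2 + 2.4*c + 0.34)^2 - 0.92/(-0.5*c^3 + 2.22*c^2 + 2.4*c + 0.34) = (-0.92*c^3 + 2.6574*c^2 - 1.8204*c - 1.2968)/(0.25*c^6 - 2.22*c^5 + 2.5284*c^4 + 10.316*c^3 + 7.2696*c^2 + 1.632*c + 0.1156)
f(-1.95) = 0.28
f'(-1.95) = 0.31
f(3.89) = -0.23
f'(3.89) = -0.12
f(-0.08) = 2.98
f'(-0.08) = -42.95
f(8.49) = 0.06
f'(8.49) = -0.02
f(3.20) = -0.18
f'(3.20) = -0.05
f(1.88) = -0.14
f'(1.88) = -0.02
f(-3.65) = 0.08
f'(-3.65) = 0.04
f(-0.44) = -3.34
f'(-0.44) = 1.63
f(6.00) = 0.38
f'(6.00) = -0.65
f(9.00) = 0.05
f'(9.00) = -0.02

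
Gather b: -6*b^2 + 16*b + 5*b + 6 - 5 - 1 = -6*b^2 + 21*b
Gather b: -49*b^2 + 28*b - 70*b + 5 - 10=-49*b^2 - 42*b - 5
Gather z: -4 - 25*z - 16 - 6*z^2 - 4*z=-6*z^2 - 29*z - 20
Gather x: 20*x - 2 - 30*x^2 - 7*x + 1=-30*x^2 + 13*x - 1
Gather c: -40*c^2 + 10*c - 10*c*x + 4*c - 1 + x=-40*c^2 + c*(14 - 10*x) + x - 1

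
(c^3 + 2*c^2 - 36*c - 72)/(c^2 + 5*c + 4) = (c^3 + 2*c^2 - 36*c - 72)/(c^2 + 5*c + 4)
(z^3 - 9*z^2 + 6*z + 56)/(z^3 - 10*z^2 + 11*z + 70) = (z - 4)/(z - 5)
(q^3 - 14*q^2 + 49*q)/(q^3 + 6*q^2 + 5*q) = (q^2 - 14*q + 49)/(q^2 + 6*q + 5)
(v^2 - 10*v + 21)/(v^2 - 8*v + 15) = (v - 7)/(v - 5)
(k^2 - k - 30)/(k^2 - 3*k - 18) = (k + 5)/(k + 3)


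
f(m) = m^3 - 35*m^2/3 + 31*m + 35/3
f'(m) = 3*m^2 - 70*m/3 + 31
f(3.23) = 23.78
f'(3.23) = -13.07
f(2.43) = 32.46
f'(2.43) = -7.99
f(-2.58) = -163.14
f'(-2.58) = 111.17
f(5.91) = -6.19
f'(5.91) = -2.12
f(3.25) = 23.52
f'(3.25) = -13.15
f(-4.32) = -420.60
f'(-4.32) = 187.79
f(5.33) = -3.12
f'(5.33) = -8.14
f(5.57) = -4.81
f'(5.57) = -5.89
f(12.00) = 431.67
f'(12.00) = 183.00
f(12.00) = 431.67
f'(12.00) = 183.00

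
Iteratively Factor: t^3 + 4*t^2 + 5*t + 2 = (t + 1)*(t^2 + 3*t + 2) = (t + 1)^2*(t + 2)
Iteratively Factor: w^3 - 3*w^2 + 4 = (w + 1)*(w^2 - 4*w + 4) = (w - 2)*(w + 1)*(w - 2)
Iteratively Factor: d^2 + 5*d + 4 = (d + 4)*(d + 1)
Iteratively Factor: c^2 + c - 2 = (c + 2)*(c - 1)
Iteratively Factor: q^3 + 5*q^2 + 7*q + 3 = (q + 3)*(q^2 + 2*q + 1) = (q + 1)*(q + 3)*(q + 1)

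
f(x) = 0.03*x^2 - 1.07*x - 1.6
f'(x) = 0.06*x - 1.07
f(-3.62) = 2.67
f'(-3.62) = -1.29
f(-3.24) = 2.18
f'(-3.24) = -1.26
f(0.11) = -1.72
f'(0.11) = -1.06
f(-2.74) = 1.56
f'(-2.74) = -1.23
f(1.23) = -2.87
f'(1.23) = -1.00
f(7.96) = -8.22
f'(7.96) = -0.59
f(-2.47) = 1.23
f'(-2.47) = -1.22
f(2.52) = -4.11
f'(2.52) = -0.92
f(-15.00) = 21.20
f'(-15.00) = -1.97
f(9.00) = -8.80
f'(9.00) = -0.53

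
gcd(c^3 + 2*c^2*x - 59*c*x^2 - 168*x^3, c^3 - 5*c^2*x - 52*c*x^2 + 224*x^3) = -c^2 + c*x + 56*x^2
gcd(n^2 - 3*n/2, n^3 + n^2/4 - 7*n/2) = n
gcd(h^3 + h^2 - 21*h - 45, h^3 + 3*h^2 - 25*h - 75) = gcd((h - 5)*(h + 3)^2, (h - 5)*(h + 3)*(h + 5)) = h^2 - 2*h - 15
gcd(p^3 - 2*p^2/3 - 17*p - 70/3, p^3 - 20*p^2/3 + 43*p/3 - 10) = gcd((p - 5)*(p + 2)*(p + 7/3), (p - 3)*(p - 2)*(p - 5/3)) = 1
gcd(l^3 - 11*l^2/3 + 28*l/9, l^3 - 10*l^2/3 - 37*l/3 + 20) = l - 4/3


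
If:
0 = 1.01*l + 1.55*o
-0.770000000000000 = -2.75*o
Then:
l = -0.43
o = 0.28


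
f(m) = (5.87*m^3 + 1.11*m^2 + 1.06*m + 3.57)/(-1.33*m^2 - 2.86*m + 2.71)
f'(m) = (2.66*m + 2.86)*(5.87*m^3 + 1.11*m^2 + 1.06*m + 3.57)/(-1.33*m^2 - 2.86*m + 2.71)^2 + (17.61*m^2 + 2.22*m + 1.06)/(-1.33*m^2 - 2.86*m + 2.71)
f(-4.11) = 48.68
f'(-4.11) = 12.95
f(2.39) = -7.90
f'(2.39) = -2.91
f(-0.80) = 0.10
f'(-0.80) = 2.56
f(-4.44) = 45.61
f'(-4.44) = 6.46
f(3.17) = -10.40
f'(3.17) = -3.43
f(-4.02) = 49.97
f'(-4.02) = 15.74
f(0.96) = -8.57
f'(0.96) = 21.37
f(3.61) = -11.95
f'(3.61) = -3.60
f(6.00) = -21.14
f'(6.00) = -4.02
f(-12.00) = 64.68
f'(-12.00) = -4.08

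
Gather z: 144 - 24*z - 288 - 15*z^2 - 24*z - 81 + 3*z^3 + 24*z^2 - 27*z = 3*z^3 + 9*z^2 - 75*z - 225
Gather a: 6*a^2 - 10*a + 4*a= 6*a^2 - 6*a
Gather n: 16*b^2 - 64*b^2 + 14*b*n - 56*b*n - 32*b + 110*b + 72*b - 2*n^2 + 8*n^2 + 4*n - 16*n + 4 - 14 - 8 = -48*b^2 + 150*b + 6*n^2 + n*(-42*b - 12) - 18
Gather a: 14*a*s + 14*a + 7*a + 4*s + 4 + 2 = a*(14*s + 21) + 4*s + 6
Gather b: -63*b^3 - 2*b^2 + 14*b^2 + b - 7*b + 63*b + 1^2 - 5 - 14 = -63*b^3 + 12*b^2 + 57*b - 18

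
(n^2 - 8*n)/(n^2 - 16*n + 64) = n/(n - 8)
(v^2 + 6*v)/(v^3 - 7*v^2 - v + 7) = v*(v + 6)/(v^3 - 7*v^2 - v + 7)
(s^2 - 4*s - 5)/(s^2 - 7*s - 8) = (s - 5)/(s - 8)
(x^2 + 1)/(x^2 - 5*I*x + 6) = (x - I)/(x - 6*I)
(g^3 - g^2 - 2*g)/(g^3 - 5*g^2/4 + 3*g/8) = 8*(g^2 - g - 2)/(8*g^2 - 10*g + 3)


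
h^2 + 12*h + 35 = (h + 5)*(h + 7)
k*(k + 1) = k^2 + k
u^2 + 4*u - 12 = (u - 2)*(u + 6)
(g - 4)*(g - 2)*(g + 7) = g^3 + g^2 - 34*g + 56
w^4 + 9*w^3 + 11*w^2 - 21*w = w*(w - 1)*(w + 3)*(w + 7)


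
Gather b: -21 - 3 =-24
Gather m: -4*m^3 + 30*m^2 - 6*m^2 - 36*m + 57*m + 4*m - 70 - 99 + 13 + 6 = -4*m^3 + 24*m^2 + 25*m - 150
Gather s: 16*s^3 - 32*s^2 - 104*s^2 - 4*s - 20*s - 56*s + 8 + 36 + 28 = 16*s^3 - 136*s^2 - 80*s + 72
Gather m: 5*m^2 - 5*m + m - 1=5*m^2 - 4*m - 1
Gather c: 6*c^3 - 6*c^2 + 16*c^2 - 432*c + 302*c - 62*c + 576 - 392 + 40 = 6*c^3 + 10*c^2 - 192*c + 224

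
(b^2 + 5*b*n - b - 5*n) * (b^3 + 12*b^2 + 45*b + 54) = b^5 + 5*b^4*n + 11*b^4 + 55*b^3*n + 33*b^3 + 165*b^2*n + 9*b^2 + 45*b*n - 54*b - 270*n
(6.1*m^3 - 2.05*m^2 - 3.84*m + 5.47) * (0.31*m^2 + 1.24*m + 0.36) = 1.891*m^5 + 6.9285*m^4 - 1.5364*m^3 - 3.8039*m^2 + 5.4004*m + 1.9692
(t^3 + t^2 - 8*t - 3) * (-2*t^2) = -2*t^5 - 2*t^4 + 16*t^3 + 6*t^2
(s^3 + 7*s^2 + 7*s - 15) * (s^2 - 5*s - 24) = s^5 + 2*s^4 - 52*s^3 - 218*s^2 - 93*s + 360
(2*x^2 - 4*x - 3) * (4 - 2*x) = -4*x^3 + 16*x^2 - 10*x - 12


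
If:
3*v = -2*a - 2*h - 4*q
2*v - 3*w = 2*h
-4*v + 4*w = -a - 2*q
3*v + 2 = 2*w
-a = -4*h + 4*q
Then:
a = -36/7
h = 17/7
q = 26/7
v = -22/7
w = -26/7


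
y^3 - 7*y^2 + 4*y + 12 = (y - 6)*(y - 2)*(y + 1)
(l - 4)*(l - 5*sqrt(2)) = l^2 - 5*sqrt(2)*l - 4*l + 20*sqrt(2)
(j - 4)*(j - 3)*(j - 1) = j^3 - 8*j^2 + 19*j - 12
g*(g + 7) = g^2 + 7*g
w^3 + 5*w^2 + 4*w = w*(w + 1)*(w + 4)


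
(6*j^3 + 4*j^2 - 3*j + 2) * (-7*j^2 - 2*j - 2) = -42*j^5 - 40*j^4 + j^3 - 16*j^2 + 2*j - 4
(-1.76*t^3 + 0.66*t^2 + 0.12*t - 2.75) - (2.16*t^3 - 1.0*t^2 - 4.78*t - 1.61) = -3.92*t^3 + 1.66*t^2 + 4.9*t - 1.14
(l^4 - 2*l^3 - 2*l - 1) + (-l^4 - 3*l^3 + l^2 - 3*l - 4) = -5*l^3 + l^2 - 5*l - 5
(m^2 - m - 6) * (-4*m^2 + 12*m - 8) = -4*m^4 + 16*m^3 + 4*m^2 - 64*m + 48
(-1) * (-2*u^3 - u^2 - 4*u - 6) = 2*u^3 + u^2 + 4*u + 6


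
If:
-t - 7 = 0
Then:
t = -7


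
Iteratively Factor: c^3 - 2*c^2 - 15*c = (c + 3)*(c^2 - 5*c) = (c - 5)*(c + 3)*(c)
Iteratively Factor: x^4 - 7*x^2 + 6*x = (x + 3)*(x^3 - 3*x^2 + 2*x) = (x - 2)*(x + 3)*(x^2 - x) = (x - 2)*(x - 1)*(x + 3)*(x)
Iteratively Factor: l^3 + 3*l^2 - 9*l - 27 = (l - 3)*(l^2 + 6*l + 9) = (l - 3)*(l + 3)*(l + 3)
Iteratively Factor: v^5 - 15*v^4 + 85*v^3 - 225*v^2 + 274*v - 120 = (v - 1)*(v^4 - 14*v^3 + 71*v^2 - 154*v + 120) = (v - 2)*(v - 1)*(v^3 - 12*v^2 + 47*v - 60) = (v - 5)*(v - 2)*(v - 1)*(v^2 - 7*v + 12) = (v - 5)*(v - 3)*(v - 2)*(v - 1)*(v - 4)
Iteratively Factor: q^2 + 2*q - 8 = (q + 4)*(q - 2)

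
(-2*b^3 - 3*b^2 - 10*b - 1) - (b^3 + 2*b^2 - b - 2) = -3*b^3 - 5*b^2 - 9*b + 1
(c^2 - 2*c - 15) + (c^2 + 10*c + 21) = 2*c^2 + 8*c + 6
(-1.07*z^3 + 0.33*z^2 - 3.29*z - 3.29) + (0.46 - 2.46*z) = -1.07*z^3 + 0.33*z^2 - 5.75*z - 2.83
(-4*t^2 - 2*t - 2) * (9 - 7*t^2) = 28*t^4 + 14*t^3 - 22*t^2 - 18*t - 18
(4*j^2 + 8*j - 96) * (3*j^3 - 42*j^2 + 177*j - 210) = 12*j^5 - 144*j^4 + 84*j^3 + 4608*j^2 - 18672*j + 20160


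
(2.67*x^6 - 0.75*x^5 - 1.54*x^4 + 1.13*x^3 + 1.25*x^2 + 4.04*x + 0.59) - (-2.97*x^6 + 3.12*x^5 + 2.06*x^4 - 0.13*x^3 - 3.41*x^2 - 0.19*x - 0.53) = 5.64*x^6 - 3.87*x^5 - 3.6*x^4 + 1.26*x^3 + 4.66*x^2 + 4.23*x + 1.12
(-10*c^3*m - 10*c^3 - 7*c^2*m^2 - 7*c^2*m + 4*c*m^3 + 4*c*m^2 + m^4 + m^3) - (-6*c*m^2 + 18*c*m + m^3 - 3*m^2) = -10*c^3*m - 10*c^3 - 7*c^2*m^2 - 7*c^2*m + 4*c*m^3 + 10*c*m^2 - 18*c*m + m^4 + 3*m^2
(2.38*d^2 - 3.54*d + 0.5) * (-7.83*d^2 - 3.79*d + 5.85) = -18.6354*d^4 + 18.698*d^3 + 23.4246*d^2 - 22.604*d + 2.925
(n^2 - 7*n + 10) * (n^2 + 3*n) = n^4 - 4*n^3 - 11*n^2 + 30*n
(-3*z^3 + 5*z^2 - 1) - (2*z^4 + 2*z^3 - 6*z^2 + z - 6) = -2*z^4 - 5*z^3 + 11*z^2 - z + 5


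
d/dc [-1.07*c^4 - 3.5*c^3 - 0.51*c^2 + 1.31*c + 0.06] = -4.28*c^3 - 10.5*c^2 - 1.02*c + 1.31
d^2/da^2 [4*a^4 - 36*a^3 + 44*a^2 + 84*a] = 48*a^2 - 216*a + 88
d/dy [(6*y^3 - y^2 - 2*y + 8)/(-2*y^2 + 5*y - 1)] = (-12*y^4 + 60*y^3 - 27*y^2 + 34*y - 38)/(4*y^4 - 20*y^3 + 29*y^2 - 10*y + 1)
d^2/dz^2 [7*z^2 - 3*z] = 14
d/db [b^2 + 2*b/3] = 2*b + 2/3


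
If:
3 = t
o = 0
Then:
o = 0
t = 3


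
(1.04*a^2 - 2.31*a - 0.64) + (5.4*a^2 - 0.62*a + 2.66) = 6.44*a^2 - 2.93*a + 2.02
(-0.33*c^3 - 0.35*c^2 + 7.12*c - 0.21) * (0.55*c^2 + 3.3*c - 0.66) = -0.1815*c^5 - 1.2815*c^4 + 2.9788*c^3 + 23.6115*c^2 - 5.3922*c + 0.1386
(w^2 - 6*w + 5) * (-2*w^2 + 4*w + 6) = -2*w^4 + 16*w^3 - 28*w^2 - 16*w + 30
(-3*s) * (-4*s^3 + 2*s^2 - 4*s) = 12*s^4 - 6*s^3 + 12*s^2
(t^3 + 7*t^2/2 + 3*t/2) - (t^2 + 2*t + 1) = t^3 + 5*t^2/2 - t/2 - 1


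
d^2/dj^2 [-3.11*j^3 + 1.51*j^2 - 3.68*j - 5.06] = 3.02 - 18.66*j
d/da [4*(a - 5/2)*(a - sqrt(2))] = 8*a - 10 - 4*sqrt(2)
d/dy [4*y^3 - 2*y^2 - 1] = 4*y*(3*y - 1)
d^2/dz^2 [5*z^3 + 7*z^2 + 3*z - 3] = 30*z + 14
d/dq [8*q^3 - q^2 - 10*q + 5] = 24*q^2 - 2*q - 10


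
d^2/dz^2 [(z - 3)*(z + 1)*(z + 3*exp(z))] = 3*z^2*exp(z) + 6*z*exp(z) + 6*z - 15*exp(z) - 4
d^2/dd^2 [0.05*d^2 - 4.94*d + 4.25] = 0.100000000000000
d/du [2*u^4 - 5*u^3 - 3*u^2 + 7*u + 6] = 8*u^3 - 15*u^2 - 6*u + 7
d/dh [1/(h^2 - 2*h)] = 2*(1 - h)/(h^2*(h - 2)^2)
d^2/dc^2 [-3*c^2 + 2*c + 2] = -6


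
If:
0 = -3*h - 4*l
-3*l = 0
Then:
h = 0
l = 0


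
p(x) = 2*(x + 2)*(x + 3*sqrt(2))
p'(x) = 4*x + 4 + 6*sqrt(2)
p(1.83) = 46.52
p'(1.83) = 19.81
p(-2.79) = -2.30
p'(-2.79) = 1.33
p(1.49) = 40.01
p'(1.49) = 18.45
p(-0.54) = 10.81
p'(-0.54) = 10.33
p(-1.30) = 4.12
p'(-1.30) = 7.29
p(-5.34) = 7.33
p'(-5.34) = -8.87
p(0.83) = 28.71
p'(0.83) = 15.81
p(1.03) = 31.95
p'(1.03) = 16.61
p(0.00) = 16.97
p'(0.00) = 12.49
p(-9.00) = 66.60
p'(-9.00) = -23.51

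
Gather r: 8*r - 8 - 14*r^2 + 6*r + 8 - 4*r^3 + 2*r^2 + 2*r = -4*r^3 - 12*r^2 + 16*r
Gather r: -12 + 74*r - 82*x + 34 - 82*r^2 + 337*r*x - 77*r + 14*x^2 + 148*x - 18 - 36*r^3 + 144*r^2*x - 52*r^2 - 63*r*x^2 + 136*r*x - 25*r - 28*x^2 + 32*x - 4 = -36*r^3 + r^2*(144*x - 134) + r*(-63*x^2 + 473*x - 28) - 14*x^2 + 98*x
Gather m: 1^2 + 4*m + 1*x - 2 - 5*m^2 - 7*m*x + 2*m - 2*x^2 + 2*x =-5*m^2 + m*(6 - 7*x) - 2*x^2 + 3*x - 1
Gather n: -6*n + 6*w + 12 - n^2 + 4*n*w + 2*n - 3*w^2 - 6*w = -n^2 + n*(4*w - 4) - 3*w^2 + 12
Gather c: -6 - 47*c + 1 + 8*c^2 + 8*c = 8*c^2 - 39*c - 5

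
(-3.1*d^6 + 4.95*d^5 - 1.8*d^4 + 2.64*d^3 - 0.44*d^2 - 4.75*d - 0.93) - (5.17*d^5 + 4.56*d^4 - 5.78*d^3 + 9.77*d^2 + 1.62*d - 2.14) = -3.1*d^6 - 0.22*d^5 - 6.36*d^4 + 8.42*d^3 - 10.21*d^2 - 6.37*d + 1.21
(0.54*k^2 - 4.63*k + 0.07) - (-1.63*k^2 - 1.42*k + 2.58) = 2.17*k^2 - 3.21*k - 2.51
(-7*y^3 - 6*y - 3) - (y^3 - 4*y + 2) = -8*y^3 - 2*y - 5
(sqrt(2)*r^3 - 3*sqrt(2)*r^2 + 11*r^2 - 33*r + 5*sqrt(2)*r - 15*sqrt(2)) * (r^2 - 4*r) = sqrt(2)*r^5 - 7*sqrt(2)*r^4 + 11*r^4 - 77*r^3 + 17*sqrt(2)*r^3 - 35*sqrt(2)*r^2 + 132*r^2 + 60*sqrt(2)*r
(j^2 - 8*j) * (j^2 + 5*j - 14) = j^4 - 3*j^3 - 54*j^2 + 112*j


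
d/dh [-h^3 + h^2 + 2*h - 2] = -3*h^2 + 2*h + 2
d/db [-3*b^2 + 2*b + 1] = 2 - 6*b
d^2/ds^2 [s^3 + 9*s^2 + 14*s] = 6*s + 18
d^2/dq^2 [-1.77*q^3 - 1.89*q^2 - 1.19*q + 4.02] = -10.62*q - 3.78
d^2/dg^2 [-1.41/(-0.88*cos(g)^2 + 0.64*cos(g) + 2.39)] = (4.367616*(1 - cos(g)^2)^2 - 2.382336*cos(g)^3 + 14.623392*cos(g)^2 + 2.607936*cos(g) - 11.453712)/(-0.88*cos(g)^2 + 0.64*cos(g) + 2.39)^3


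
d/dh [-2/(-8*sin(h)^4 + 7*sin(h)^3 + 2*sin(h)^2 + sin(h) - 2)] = 2*(-32*sin(h)^3 + 21*sin(h)^2 + 4*sin(h) + 1)*cos(h)/((sin(h) - 1)^2*(8*sin(h)^3 + sin(h)^2 - sin(h) - 2)^2)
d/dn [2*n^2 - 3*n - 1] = 4*n - 3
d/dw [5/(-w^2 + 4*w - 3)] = 10*(w - 2)/(w^2 - 4*w + 3)^2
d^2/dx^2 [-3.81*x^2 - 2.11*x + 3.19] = -7.62000000000000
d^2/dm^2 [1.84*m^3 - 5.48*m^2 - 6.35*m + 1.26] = 11.04*m - 10.96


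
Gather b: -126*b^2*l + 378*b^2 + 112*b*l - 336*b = b^2*(378 - 126*l) + b*(112*l - 336)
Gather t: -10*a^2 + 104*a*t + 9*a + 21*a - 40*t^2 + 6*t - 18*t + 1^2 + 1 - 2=-10*a^2 + 30*a - 40*t^2 + t*(104*a - 12)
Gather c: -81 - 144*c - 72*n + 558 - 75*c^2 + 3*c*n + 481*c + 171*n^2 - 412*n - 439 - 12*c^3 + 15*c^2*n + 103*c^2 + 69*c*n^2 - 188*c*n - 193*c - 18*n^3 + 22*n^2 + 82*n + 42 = -12*c^3 + c^2*(15*n + 28) + c*(69*n^2 - 185*n + 144) - 18*n^3 + 193*n^2 - 402*n + 80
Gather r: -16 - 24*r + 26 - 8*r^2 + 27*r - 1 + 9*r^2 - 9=r^2 + 3*r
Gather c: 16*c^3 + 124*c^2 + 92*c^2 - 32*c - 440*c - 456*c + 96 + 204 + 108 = 16*c^3 + 216*c^2 - 928*c + 408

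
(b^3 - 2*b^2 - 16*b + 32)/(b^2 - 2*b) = b - 16/b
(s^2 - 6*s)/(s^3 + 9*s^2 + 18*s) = (s - 6)/(s^2 + 9*s + 18)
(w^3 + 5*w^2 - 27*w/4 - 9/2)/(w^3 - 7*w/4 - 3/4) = (w + 6)/(w + 1)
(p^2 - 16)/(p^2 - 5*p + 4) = (p + 4)/(p - 1)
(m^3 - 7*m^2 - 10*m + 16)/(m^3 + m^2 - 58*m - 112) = (m - 1)/(m + 7)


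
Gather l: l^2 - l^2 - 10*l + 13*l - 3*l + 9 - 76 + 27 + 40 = 0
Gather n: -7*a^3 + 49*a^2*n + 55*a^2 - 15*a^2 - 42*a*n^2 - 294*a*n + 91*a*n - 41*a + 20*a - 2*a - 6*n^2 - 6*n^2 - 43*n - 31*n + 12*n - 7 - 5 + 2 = -7*a^3 + 40*a^2 - 23*a + n^2*(-42*a - 12) + n*(49*a^2 - 203*a - 62) - 10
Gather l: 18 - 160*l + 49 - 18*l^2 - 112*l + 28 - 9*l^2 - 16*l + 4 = -27*l^2 - 288*l + 99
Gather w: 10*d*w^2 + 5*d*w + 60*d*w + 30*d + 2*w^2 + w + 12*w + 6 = 30*d + w^2*(10*d + 2) + w*(65*d + 13) + 6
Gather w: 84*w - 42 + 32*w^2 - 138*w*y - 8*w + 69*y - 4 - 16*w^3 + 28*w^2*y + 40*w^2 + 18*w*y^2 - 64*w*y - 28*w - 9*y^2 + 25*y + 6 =-16*w^3 + w^2*(28*y + 72) + w*(18*y^2 - 202*y + 48) - 9*y^2 + 94*y - 40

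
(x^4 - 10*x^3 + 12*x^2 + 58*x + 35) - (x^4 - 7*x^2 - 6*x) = -10*x^3 + 19*x^2 + 64*x + 35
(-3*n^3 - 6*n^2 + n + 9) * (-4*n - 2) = 12*n^4 + 30*n^3 + 8*n^2 - 38*n - 18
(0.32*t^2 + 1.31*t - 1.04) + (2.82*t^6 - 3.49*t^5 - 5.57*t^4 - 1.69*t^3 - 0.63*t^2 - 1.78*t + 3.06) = 2.82*t^6 - 3.49*t^5 - 5.57*t^4 - 1.69*t^3 - 0.31*t^2 - 0.47*t + 2.02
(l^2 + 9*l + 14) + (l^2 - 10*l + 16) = 2*l^2 - l + 30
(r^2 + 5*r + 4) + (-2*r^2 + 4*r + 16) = -r^2 + 9*r + 20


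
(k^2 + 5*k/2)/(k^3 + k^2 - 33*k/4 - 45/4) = 2*k/(2*k^2 - 3*k - 9)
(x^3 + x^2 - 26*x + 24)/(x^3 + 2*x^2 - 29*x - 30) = (x^2 - 5*x + 4)/(x^2 - 4*x - 5)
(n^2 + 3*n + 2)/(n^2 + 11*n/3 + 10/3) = 3*(n + 1)/(3*n + 5)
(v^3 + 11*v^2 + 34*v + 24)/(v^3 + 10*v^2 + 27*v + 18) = (v + 4)/(v + 3)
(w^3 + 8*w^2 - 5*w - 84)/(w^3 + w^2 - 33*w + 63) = (w + 4)/(w - 3)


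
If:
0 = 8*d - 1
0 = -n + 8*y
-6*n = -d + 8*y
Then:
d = 1/8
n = 1/56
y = 1/448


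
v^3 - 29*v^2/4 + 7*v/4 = v*(v - 7)*(v - 1/4)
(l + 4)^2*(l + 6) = l^3 + 14*l^2 + 64*l + 96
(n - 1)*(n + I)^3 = n^4 - n^3 + 3*I*n^3 - 3*n^2 - 3*I*n^2 + 3*n - I*n + I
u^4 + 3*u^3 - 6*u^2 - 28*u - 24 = (u - 3)*(u + 2)^3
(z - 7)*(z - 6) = z^2 - 13*z + 42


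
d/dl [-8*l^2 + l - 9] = 1 - 16*l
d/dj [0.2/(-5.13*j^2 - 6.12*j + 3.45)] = (2.052*j + 1.224)/(5.13*j^2 + 6.12*j - 3.45)^2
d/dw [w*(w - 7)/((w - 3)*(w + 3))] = (7*w^2 - 18*w + 63)/(w^4 - 18*w^2 + 81)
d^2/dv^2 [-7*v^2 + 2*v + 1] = -14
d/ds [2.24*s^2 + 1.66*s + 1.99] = 4.48*s + 1.66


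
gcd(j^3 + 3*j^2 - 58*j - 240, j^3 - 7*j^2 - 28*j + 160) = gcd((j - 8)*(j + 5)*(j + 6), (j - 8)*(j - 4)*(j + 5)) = j^2 - 3*j - 40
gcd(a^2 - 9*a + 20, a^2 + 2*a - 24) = a - 4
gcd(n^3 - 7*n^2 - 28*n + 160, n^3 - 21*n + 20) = n^2 + n - 20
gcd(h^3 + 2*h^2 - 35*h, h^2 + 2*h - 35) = h^2 + 2*h - 35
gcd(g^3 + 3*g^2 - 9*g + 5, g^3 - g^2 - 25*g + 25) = g^2 + 4*g - 5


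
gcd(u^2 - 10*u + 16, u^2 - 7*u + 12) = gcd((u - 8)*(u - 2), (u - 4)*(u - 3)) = 1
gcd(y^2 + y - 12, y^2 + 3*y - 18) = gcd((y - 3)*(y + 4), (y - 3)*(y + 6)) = y - 3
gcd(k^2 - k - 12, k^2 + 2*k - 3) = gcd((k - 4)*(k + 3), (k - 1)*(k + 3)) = k + 3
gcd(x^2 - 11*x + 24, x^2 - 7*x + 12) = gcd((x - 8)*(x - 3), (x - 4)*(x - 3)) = x - 3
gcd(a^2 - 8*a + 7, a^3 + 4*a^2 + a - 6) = a - 1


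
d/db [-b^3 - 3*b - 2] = -3*b^2 - 3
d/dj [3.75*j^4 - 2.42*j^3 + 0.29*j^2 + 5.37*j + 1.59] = 15.0*j^3 - 7.26*j^2 + 0.58*j + 5.37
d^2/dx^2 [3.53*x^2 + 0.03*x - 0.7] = 7.06000000000000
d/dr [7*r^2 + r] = 14*r + 1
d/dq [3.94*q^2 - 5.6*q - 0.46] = 7.88*q - 5.6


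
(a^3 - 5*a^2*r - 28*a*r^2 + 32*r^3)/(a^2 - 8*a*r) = a + 3*r - 4*r^2/a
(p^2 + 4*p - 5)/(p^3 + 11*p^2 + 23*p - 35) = 1/(p + 7)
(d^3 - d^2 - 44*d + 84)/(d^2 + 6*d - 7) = (d^2 - 8*d + 12)/(d - 1)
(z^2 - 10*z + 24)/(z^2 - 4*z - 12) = (z - 4)/(z + 2)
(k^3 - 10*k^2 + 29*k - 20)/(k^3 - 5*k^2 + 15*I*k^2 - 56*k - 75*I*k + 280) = (k^2 - 5*k + 4)/(k^2 + 15*I*k - 56)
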